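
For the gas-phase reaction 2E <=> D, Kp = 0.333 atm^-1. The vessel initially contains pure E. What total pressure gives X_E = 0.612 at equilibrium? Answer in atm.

P = 4.24 atm

Basis: 1 mol E initially; let X = conversion of E. Extent ξ = 0.5X.
Moles: n_E = 1 − X; n_D = 0.5X.
Summing: n_T = 1 − 0.5X.
Kp = p_D / (p_E^2) with p_i = (n_i/n_T)·P.
At X = 0.612: the mole-fraction product g(X) = Π y_i^ν_i = 1.411. Since Kp = g(X)·P^{-1}, P = (g/Kp)^(1/1) = (1.411/0.333)^(1/1) = 4.24 atm.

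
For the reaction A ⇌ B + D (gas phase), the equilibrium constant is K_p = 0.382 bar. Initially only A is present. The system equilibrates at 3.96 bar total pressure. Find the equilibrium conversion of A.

Let X = conversion of A (basis 1 mol A); extent of reaction ξ = X.
At extent ξ: n_A = 1 − X; n_B = X; n_D = X.
Summing: n_T = 1 + X.
y_i = n_i/n_T, p_i = y_i·P. K_p = p_B p_D / (p_A).
Setting this equal to 0.382 bar and taking the physical root (0 < X < 1) gives X = 0.297.

X = 0.297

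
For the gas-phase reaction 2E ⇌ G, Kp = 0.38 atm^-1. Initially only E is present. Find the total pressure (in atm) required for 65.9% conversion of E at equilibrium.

Basis: 1 mol E initially; let X = conversion of E. Extent ξ = 0.5X.
Mole table: n_E = 1 − X; n_G = 0.5X.
Total moles n_T = 1 − 0.5X.
Kp = p_G / (p_E^2) with p_i = (n_i/n_T)·P.
At X = 0.659: the mole-fraction product g(X) = Π y_i^ν_i = 1.9. Since Kp = g(X)·P^{-1}, P = (g/Kp)^(1/1) = (1.9/0.38)^(1/1) = 5 atm.

P = 5 atm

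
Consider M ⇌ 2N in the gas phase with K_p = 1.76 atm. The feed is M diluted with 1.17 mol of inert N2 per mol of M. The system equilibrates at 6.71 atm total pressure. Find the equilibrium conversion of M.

Basis: 1 mol M initially; let X = conversion of M. Extent ξ = X.
Mole table: n_M = 1 − X; n_N = 2X; n_I = 1.17 (inert).
Summing: n_T = 2.17 + X.
With p_i = (n_i/n_T)P, K_p = p_N^2 / (p_M).
Setting this equal to 1.76 atm and taking the physical root (0 < X < 1) gives X = 0.331.

X = 0.331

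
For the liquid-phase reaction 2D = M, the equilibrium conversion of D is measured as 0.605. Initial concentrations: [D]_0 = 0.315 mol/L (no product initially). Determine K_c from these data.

K_c = 6.15 L/mol

Let X = conversion of D.
Concentrations: [D] = 0.315 − 0.315X; [M] = 0.158X.
At X = 0.605: [D] = 0.124, [M] = 0.0953.
K_c = [M] / ([D]^2) = 6.15 L/mol.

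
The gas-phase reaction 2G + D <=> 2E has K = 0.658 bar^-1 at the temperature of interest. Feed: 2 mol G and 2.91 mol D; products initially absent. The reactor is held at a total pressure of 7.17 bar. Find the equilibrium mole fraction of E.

y_E = 0.286

Basis: 2 mol G initially; let X = conversion of G. Extent ξ = X.
Moles: n_G = 2 − 2X; n_D = 2.91 − X; n_E = 2X.
n_T = Σnᵢ = 4.91 − X.
y_i = n_i/n_T, p_i = y_i·P. K = p_E^2 / (p_G^2 p_D).
This yields a degree-3 equation in X; solving on (0,1), X = 0.614.
Then n_E = 1.23, n_T = 4.3, so y_E = 0.286.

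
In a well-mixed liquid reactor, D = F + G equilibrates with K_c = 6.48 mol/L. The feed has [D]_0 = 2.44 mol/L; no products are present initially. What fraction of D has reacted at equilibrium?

Let X = conversion of D; extent ξ = 2.44·X mol/L.
Concentrations: [D] = 2.44 − 2.44X; [F] = 2.44X; [G] = 2.44X.
K_c = [F] [G] / ([D]).
Solving K_c = 6.48 for X ∈ (0,1): X = 0.774.

X = 0.774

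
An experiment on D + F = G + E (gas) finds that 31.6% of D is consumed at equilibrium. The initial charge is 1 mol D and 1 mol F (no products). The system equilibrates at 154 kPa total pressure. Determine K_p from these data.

K_p = 0.213

Basis: 1 mol D initially; let X = conversion of D. Extent ξ = X.
Mole table: n_D = 1 − X; n_F = 1 − X; n_G = X; n_E = X.
Since Δν = 0, n_T = 2 throughout.
At X = 0.316: n_D = 0.684, n_F = 0.684, n_G = 0.316, n_E = 0.316, n_T = 2.
p_i = (n_i/n_T)·P. K_p = p_G p_E / (p_D p_F) = 0.213.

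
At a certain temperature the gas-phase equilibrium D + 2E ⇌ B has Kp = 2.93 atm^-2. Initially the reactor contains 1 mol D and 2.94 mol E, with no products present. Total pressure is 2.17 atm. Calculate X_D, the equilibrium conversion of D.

X = 0.816

Take 1 mol D as basis and let X be its fractional conversion, so ξ = X.
Species balance: n_D = 1 − X; n_E = 2.94 − 2X; n_B = X.
n_T = Σnᵢ = 3.94 − 2X.
Mole fractions y_i = n_i/n_T; Kp = p_B / (p_D p_E^2) with p_i = y_i·P.
Equating to 2.93 atm^-2 and solving on 0 < X < 1: X = 0.816.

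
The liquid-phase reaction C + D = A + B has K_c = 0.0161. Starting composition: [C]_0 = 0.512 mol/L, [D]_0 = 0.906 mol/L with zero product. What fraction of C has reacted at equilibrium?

Let X = conversion of C; extent ξ = 0.512·X mol/L.
Concentrations: [C] = 0.512 − 0.512X; [D] = 0.906 − 0.512X; [A] = 0.512X; [B] = 0.512X.
K_c = [A] [B] / ([C] [D]).
Setting equal to 0.0161 and solving for X on (0,1) gives X = 0.149.

X = 0.149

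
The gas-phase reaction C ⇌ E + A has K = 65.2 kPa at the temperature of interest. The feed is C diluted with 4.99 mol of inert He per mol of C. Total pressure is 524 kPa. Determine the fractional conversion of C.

Let X = conversion of C (basis 1 mol C); extent of reaction ξ = X.
Moles: n_C = 1 − X; n_E = X; n_A = X; n_I = 4.99 (inert).
Summing: n_T = 5.99 + X.
With p_i = (n_i/n_T)P, K = p_E p_A / (p_C).
Equating to 65.2 kPa and solving on 0 < X < 1: X = 0.584.

X = 0.584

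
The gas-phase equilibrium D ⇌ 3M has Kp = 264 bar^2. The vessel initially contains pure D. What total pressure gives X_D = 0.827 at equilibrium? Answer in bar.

P = 4.59 bar

Basis: 1 mol D initially; let X = conversion of D. Extent ξ = X.
Moles: n_D = 1 − X; n_M = 3X.
Summing: n_T = 1 + 2X.
Kp = p_M^3 / (p_D) with p_i = (n_i/n_T)·P.
At X = 0.827: the mole-fraction product g(X) = Π y_i^ν_i = 12.53. Since Kp = g(X)·P^{2}, P = (Kp/g)^(1/2) = (264/12.53)^(1/2) = 4.59 bar.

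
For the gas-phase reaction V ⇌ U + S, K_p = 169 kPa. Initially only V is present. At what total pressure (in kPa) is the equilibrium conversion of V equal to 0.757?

Basis: 1 mol V initially; let X = conversion of V. Extent ξ = X.
Moles: n_V = 1 − X; n_U = X; n_S = X.
Summing: n_T = 1 + X.
K_p = p_U p_S / (p_V) with p_i = (n_i/n_T)·P.
At X = 0.757: the mole-fraction product g(X) = Π y_i^ν_i = 1.342. Since K_p = g(X)·P^{1}, P = (K_p/g)^(1/1) = (169/1.342)^(1/1) = 126 kPa.

P = 126 kPa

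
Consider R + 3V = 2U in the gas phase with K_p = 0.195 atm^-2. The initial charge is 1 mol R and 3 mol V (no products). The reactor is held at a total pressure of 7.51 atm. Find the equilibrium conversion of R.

X = 0.566

Let X = conversion of R (basis 1 mol R); extent of reaction ξ = X.
At extent ξ: n_R = 1 − X; n_V = 3 − 3X; n_U = 2X.
n_T = Σnᵢ = 4 − 2X.
y_i = n_i/n_T, p_i = y_i·P. K_p = p_U^2 / (p_R p_V^3).
Substituting and setting equal to 0.195 atm^-2 gives a polynomial in X; the root in (0,1) is X = 0.566.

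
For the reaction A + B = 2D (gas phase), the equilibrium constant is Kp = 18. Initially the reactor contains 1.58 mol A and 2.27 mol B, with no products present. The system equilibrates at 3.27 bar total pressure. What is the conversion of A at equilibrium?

Take 1.58 mol A as basis and let X be its fractional conversion, so ξ = 1.58X.
Mole table: n_A = 1.58 − 1.58X; n_B = 2.27 − 1.58X; n_D = 3.16X.
Since Δν = 0, n_T = 3.85 throughout.
Mole fractions y_i = n_i/n_T; Kp = p_D^2 / (p_A p_B) with p_i = y_i·P.
This yields a degree-2 equation in X; solving on (0,1), X = 0.788.

X = 0.788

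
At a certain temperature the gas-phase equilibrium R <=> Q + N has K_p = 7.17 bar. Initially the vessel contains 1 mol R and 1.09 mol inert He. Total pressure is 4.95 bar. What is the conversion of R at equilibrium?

X = 0.835

Take 1 mol R as basis and let X be its fractional conversion, so ξ = X.
Species balance: n_R = 1 − X; n_Q = X; n_N = X; n_I = 1.09 (inert).
Total moles n_T = 2.09 + X.
y_i = n_i/n_T, p_i = y_i·P. K_p = p_Q p_N / (p_R).
This yields a degree-2 equation in X; solving on (0,1), X = 0.835.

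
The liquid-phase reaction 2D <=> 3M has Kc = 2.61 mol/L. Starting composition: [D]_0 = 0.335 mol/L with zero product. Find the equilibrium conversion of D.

Let X = conversion of D; extent ξ = 0.335X/2 mol/L.
Concentrations: [D] = 0.335 − 0.335X; [M] = 0.503X.
Kc = [M]^3 / ([D]^2).
Solving Kc = 2.61 for X ∈ (0,1): X = 0.653.

X = 0.653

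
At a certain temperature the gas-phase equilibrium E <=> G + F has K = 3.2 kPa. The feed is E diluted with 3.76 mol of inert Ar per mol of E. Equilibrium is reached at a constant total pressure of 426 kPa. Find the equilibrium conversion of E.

X = 0.175

Let X = conversion of E (basis 1 mol E); extent of reaction ξ = X.
Moles: n_E = 1 − X; n_G = X; n_F = X; n_I = 3.76 (inert).
Total moles n_T = 4.76 + X.
y_i = n_i/n_T, p_i = y_i·P. K = p_G p_F / (p_E).
Substituting and setting equal to 3.2 kPa gives a polynomial in X; the root in (0,1) is X = 0.175.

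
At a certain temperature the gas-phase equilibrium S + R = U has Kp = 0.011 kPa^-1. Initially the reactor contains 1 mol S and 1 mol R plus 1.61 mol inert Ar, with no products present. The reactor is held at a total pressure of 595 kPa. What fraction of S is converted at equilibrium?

X = 0.509

Let X = conversion of S (basis 1 mol S); extent of reaction ξ = X.
Mole table: n_S = 1 − X; n_R = 1 − X; n_U = X; n_I = 1.61 (inert).
n_T = Σnᵢ = 3.61 − X.
With p_i = (n_i/n_T)P, Kp = p_U / (p_S p_R).
Equating to 0.011 kPa^-1 and solving on 0 < X < 1: X = 0.509.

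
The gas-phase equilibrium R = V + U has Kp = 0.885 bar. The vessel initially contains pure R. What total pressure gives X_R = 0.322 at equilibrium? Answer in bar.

P = 7.65 bar

Basis: 1 mol R initially; let X = conversion of R. Extent ξ = X.
Mole table: n_R = 1 − X; n_V = X; n_U = X.
Total moles n_T = 1 + X.
Kp = p_V p_U / (p_R) with p_i = (n_i/n_T)·P.
At X = 0.322: the mole-fraction product g(X) = Π y_i^ν_i = 0.1157. Since Kp = g(X)·P^{1}, P = (Kp/g)^(1/1) = (0.885/0.1157)^(1/1) = 7.65 bar.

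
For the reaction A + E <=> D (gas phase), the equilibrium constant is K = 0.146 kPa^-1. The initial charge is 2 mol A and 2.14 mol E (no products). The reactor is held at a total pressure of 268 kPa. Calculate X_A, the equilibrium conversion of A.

X = 0.868

Let X = conversion of A (basis 2 mol A); extent of reaction ξ = 2X.
Moles: n_A = 2 − 2X; n_E = 2.14 − 2X; n_D = 2X.
Total moles n_T = 4.14 − 2X.
Mole fractions y_i = n_i/n_T; K = p_D / (p_A p_E) with p_i = y_i·P.
Equating to 0.146 kPa^-1 and solving on 0 < X < 1: X = 0.868.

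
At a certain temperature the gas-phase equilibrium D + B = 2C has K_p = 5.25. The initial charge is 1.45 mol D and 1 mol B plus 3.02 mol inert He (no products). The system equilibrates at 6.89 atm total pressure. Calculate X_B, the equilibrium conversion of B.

Take 1 mol B as basis and let X be its fractional conversion, so ξ = X.
At extent ξ: n_D = 1.45 − X; n_B = 1 − X; n_C = 2X; n_I = 3.02 (inert).
Since Δν = 0, n_T = 5.47 throughout.
y_i = n_i/n_T, p_i = y_i·P. K_p = p_C^2 / (p_D p_B).
Equating to 5.25 and solving on 0 < X < 1: X = 0.630.

X = 0.630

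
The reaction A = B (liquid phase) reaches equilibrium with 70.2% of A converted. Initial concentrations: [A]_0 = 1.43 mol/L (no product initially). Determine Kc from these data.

Let X = conversion of A.
Concentrations: [A] = 1.43 − 1.43X; [B] = 1.43X.
At X = 0.702: [A] = 0.426, [B] = 1.
Kc = [B] / ([A]) = 2.36.

Kc = 2.36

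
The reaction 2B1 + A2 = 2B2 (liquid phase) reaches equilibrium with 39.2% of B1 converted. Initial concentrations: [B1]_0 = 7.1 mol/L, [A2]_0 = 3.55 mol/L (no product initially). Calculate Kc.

Let X = conversion of B1.
Concentrations: [B1] = 7.1 − 7.1X; [A2] = 3.55 − 3.55X; [B2] = 7.1X.
At X = 0.392: [B1] = 4.32, [A2] = 2.16, [B2] = 2.78.
Kc = [B2]^2 / ([B1]^2 [A2]) = 0.193 L/mol.

Kc = 0.193 L/mol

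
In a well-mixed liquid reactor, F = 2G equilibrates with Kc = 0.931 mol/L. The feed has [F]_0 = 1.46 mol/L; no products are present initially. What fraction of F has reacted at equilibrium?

Let X = conversion of F; extent ξ = 1.46·X mol/L.
Concentrations: [F] = 1.46 − 1.46X; [G] = 2.92X.
Kc = [G]^2 / ([F]).
This equals 0.931 at X = 0.327 (the root in 0 < X < 1).

X = 0.327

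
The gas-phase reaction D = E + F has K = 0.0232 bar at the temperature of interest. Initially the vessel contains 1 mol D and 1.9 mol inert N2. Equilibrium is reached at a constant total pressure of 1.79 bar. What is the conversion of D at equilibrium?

Basis: 1 mol D initially; let X = conversion of D. Extent ξ = X.
Species balance: n_D = 1 − X; n_E = X; n_F = X; n_I = 1.9 (inert).
Summing: n_T = 2.9 + X.
y_i = n_i/n_T, p_i = y_i·P. K = p_E p_F / (p_D).
Equating to 0.0232 bar and solving on 0 < X < 1: X = 0.181.

X = 0.181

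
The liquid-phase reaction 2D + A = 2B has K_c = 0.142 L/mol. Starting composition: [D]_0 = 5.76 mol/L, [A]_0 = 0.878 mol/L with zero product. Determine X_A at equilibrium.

Let X = conversion of A; extent ξ = 0.878·X mol/L.
Concentrations: [D] = 5.76 − 1.76X; [A] = 0.878 − 0.878X; [B] = 1.76X.
K_c = [B]^2 / ([D]^2 [A]).
Setting equal to 0.142 and solving for X on (0,1) gives X = 0.599.

X = 0.599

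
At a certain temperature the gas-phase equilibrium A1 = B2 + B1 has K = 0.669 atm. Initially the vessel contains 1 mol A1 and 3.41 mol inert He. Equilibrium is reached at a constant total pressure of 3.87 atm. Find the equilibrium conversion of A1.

Basis: 1 mol A1 initially; let X = conversion of A1. Extent ξ = X.
Mole table: n_A1 = 1 − X; n_B2 = X; n_B1 = X; n_I = 3.41 (inert).
Summing: n_T = 4.41 + X.
With p_i = (n_i/n_T)P, K = p_B2 p_B1 / (p_A1).
Setting this equal to 0.669 atm and taking the physical root (0 < X < 1) gives X = 0.593.

X = 0.593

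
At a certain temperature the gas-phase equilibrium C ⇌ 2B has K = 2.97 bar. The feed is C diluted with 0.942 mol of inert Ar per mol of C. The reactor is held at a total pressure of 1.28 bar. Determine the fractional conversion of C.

X = 0.689

Basis: 1 mol C initially; let X = conversion of C. Extent ξ = X.
Moles: n_C = 1 − X; n_B = 2X; n_I = 0.942 (inert).
n_T = Σnᵢ = 1.94 + X.
With p_i = (n_i/n_T)P, K = p_B^2 / (p_C).
Equating to 2.97 bar and solving on 0 < X < 1: X = 0.689.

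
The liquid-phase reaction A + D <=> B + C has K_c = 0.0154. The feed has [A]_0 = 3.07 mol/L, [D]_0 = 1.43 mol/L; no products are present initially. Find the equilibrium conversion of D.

Let X = conversion of D; extent ξ = 1.43·X mol/L.
Concentrations: [A] = 3.07 − 1.43X; [D] = 1.43 − 1.43X; [B] = 1.43X; [C] = 1.43X.
K_c = [B] [C] / ([A] [D]).
Solving K_c = 0.0154 for X ∈ (0,1): X = 0.160.

X = 0.160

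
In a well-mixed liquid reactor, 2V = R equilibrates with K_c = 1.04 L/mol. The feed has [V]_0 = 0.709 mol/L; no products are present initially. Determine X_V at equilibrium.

Let X = conversion of V; extent ξ = 0.709X/2 mol/L.
Concentrations: [V] = 0.709 − 0.709X; [R] = 0.354X.
K_c = [R] / ([V]^2).
Solving K_c = 1.04 for X ∈ (0,1): X = 0.449.

X = 0.449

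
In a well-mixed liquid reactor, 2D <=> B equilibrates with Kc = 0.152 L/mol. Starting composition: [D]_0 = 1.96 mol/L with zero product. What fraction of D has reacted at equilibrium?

Let X = conversion of D; extent ξ = 1.96X/2 mol/L.
Concentrations: [D] = 1.96 − 1.96X; [B] = 0.98X.
Kc = [B] / ([D]^2).
Solving Kc = 0.152 for X ∈ (0,1): X = 0.296.

X = 0.296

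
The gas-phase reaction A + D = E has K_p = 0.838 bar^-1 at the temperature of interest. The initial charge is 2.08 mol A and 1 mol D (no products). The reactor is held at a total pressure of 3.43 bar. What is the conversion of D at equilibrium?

X = 0.630

Let X = conversion of D (basis 1 mol D); extent of reaction ξ = X.
Species balance: n_A = 2.08 − X; n_D = 1 − X; n_E = X.
n_T = Σnᵢ = 3.08 − X.
Mole fractions y_i = n_i/n_T; K_p = p_E / (p_A p_D) with p_i = y_i·P.
Substituting and setting equal to 0.838 bar^-1 gives a polynomial in X; the root in (0,1) is X = 0.630.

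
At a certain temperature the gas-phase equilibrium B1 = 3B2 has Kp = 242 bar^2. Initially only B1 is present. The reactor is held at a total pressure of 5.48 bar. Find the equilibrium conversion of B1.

Let X = conversion of B1 (basis 1 mol B1); extent of reaction ξ = X.
Species balance: n_B1 = 1 − X; n_B2 = 3X.
Summing: n_T = 1 + 2X.
With p_i = (n_i/n_T)P, Kp = p_B2^3 / (p_B1).
Setting this equal to 242 bar^2 and taking the physical root (0 < X < 1) gives X = 0.765.

X = 0.765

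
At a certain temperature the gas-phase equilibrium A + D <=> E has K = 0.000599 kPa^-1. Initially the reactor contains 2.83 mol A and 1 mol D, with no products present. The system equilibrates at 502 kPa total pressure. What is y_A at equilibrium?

y_A = 0.726

Basis: 1 mol D initially; let X = conversion of D. Extent ξ = X.
At extent ξ: n_A = 2.83 − X; n_D = 1 − X; n_E = X.
Summing: n_T = 3.83 − X.
With p_i = (n_i/n_T)P, K = p_E / (p_A p_D).
This yields a degree-2 equation in X; solving on (0,1), X = 0.179.
Then n_A = 2.65, n_T = 3.65, so y_A = 0.726.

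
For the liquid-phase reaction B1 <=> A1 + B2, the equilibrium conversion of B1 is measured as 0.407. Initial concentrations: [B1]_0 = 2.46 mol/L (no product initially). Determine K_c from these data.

Let X = conversion of B1.
Concentrations: [B1] = 2.46 − 2.46X; [A1] = 2.46X; [B2] = 2.46X.
At X = 0.407: [B1] = 1.46, [A1] = 1, [B2] = 1.
K_c = [A1] [B2] / ([B1]) = 0.687 mol/L.

K_c = 0.687 mol/L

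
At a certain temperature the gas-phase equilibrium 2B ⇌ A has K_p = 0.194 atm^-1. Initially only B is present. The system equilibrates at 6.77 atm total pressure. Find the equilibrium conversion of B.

Take 1 mol B as basis and let X be its fractional conversion, so ξ = 0.5X.
Species balance: n_B = 1 − X; n_A = 0.5X.
n_T = Σnᵢ = 1 − 0.5X.
With p_i = (n_i/n_T)P, K_p = p_A / (p_B^2).
Substituting and setting equal to 0.194 atm^-1 gives a polynomial in X; the root in (0,1) is X = 0.600.

X = 0.600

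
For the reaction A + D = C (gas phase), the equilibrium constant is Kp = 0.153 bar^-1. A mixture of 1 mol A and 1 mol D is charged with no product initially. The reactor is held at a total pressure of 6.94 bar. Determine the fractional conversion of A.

Take 1 mol A as basis and let X be its fractional conversion, so ξ = X.
Mole table: n_A = 1 − X; n_D = 1 − X; n_C = X.
Total moles n_T = 2 − X.
Mole fractions y_i = n_i/n_T; Kp = p_C / (p_A p_D) with p_i = y_i·P.
Substituting and setting equal to 0.153 bar^-1 gives a polynomial in X; the root in (0,1) is X = 0.304.

X = 0.304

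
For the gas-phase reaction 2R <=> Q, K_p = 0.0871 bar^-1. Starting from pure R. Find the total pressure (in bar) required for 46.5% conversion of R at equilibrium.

P = 7.16 bar

Basis: 1 mol R initially; let X = conversion of R. Extent ξ = 0.5X.
Moles: n_R = 1 − X; n_Q = 0.5X.
Summing: n_T = 1 − 0.5X.
K_p = p_Q / (p_R^2) with p_i = (n_i/n_T)·P.
At X = 0.465: the mole-fraction product g(X) = Π y_i^ν_i = 0.6234. Since K_p = g(X)·P^{-1}, P = (g/K_p)^(1/1) = (0.6234/0.0871)^(1/1) = 7.16 bar.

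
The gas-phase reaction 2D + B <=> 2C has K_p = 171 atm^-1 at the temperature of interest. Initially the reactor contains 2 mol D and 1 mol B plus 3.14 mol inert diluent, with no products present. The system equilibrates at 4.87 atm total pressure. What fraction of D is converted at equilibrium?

Basis: 2 mol D initially; let X = conversion of D. Extent ξ = X.
Mole table: n_D = 2 − 2X; n_B = 1 − X; n_C = 2X; n_I = 3.14 (inert).
Summing: n_T = 6.14 − X.
Mole fractions y_i = n_i/n_T; K_p = p_C^2 / (p_D^2 p_B) with p_i = y_i·P.
Setting this equal to 171 atm^-1 and taking the physical root (0 < X < 1) gives X = 0.836.

X = 0.836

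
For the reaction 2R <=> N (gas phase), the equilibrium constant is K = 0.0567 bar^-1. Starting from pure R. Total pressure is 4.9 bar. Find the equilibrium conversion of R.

X = 0.312

Let X = conversion of R (basis 1 mol R); extent of reaction ξ = 0.5X.
Moles: n_R = 1 − X; n_N = 0.5X.
Summing: n_T = 1 − 0.5X.
With p_i = (n_i/n_T)P, K = p_N / (p_R^2).
This yields a degree-2 equation in X; solving on (0,1), X = 0.312.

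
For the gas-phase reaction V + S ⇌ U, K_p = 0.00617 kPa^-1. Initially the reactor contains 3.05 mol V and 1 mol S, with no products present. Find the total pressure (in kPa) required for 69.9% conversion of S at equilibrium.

Basis: 1 mol S initially; let X = conversion of S. Extent ξ = X.
Mole table: n_V = 3.05 − X; n_S = 1 − X; n_U = X.
Summing: n_T = 4.05 − X.
K_p = p_U / (p_V p_S) with p_i = (n_i/n_T)·P.
At X = 0.699: the mole-fraction product g(X) = Π y_i^ν_i = 3.31. Since K_p = g(X)·P^{-1}, P = (g/K_p)^(1/1) = (3.31/0.00617)^(1/1) = 536 kPa.

P = 536 kPa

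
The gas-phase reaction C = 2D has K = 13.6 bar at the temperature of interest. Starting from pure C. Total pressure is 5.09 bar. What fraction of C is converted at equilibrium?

Take 1 mol C as basis and let X be its fractional conversion, so ξ = X.
Moles: n_C = 1 − X; n_D = 2X.
Summing: n_T = 1 + X.
y_i = n_i/n_T, p_i = y_i·P. K = p_D^2 / (p_C).
Equating to 13.6 bar and solving on 0 < X < 1: X = 0.633.

X = 0.633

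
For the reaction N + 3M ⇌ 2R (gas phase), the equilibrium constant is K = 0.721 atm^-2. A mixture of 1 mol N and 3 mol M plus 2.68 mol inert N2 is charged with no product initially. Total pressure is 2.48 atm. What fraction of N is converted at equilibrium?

Basis: 1 mol N initially; let X = conversion of N. Extent ξ = X.
Mole table: n_N = 1 − X; n_M = 3 − 3X; n_R = 2X; n_I = 2.68 (inert).
Summing: n_T = 6.68 − 2X.
y_i = n_i/n_T, p_i = y_i·P. K = p_R^2 / (p_N p_M^3).
Setting this equal to 0.721 atm^-2 and taking the physical root (0 < X < 1) gives X = 0.368.

X = 0.368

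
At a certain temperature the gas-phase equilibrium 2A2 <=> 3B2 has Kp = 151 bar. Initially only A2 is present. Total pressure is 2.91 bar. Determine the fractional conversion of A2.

X = 0.836

Let X = conversion of A2 (basis 1 mol A2); extent of reaction ξ = 0.5X.
Moles: n_A2 = 1 − X; n_B2 = 1.5X.
Summing: n_T = 1 + 0.5X.
Mole fractions y_i = n_i/n_T; Kp = p_B2^3 / (p_A2^2) with p_i = y_i·P.
This yields a degree-3 equation in X; solving on (0,1), X = 0.836.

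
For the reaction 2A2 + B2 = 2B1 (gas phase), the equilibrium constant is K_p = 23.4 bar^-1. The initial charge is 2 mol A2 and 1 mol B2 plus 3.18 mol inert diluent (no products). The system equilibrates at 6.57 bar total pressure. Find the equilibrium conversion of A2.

Let X = conversion of A2 (basis 2 mol A2); extent of reaction ξ = X.
Mole table: n_A2 = 2 − 2X; n_B2 = 1 − X; n_B1 = 2X; n_I = 3.18 (inert).
Total moles n_T = 6.18 − X.
y_i = n_i/n_T, p_i = y_i·P. K_p = p_B1^2 / (p_A2^2 p_B2).
This yields a degree-3 equation in X; solving on (0,1), X = 0.733.

X = 0.733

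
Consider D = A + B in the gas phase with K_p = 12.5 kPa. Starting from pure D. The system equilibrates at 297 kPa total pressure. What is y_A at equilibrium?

y_A = 0.167

Basis: 1 mol D initially; let X = conversion of D. Extent ξ = X.
Moles: n_D = 1 − X; n_A = X; n_B = X.
n_T = Σnᵢ = 1 + X.
With p_i = (n_i/n_T)P, K_p = p_A p_B / (p_D).
Substituting and setting equal to 12.5 kPa gives a polynomial in X; the root in (0,1) is X = 0.201.
Then n_A = 0.201, n_T = 1.2, so y_A = 0.167.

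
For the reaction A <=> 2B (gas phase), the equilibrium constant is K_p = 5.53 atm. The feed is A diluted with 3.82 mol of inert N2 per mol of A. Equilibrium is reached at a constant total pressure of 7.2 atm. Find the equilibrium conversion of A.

Take 1 mol A as basis and let X be its fractional conversion, so ξ = X.
Species balance: n_A = 1 − X; n_B = 2X; n_I = 3.82 (inert).
n_T = Σnᵢ = 4.82 + X.
y_i = n_i/n_T, p_i = y_i·P. K_p = p_B^2 / (p_A).
Substituting and setting equal to 5.53 atm gives a polynomial in X; the root in (0,1) is X = 0.626.

X = 0.626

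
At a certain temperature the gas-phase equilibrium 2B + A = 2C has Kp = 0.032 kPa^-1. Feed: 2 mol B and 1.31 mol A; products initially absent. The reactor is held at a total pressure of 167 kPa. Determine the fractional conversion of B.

Basis: 2 mol B initially; let X = conversion of B. Extent ξ = X.
At extent ξ: n_B = 2 − 2X; n_A = 1.31 − X; n_C = 2X.
Summing: n_T = 3.31 − X.
Mole fractions y_i = n_i/n_T; Kp = p_C^2 / (p_B^2 p_A) with p_i = y_i·P.
This yields a degree-3 equation in X; solving on (0,1), X = 0.548.

X = 0.548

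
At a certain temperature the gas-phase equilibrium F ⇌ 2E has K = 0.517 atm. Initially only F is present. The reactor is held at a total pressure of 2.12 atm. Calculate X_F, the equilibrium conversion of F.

X = 0.240

Let X = conversion of F (basis 1 mol F); extent of reaction ξ = X.
Species balance: n_F = 1 − X; n_E = 2X.
Summing: n_T = 1 + X.
y_i = n_i/n_T, p_i = y_i·P. K = p_E^2 / (p_F).
Setting this equal to 0.517 atm and taking the physical root (0 < X < 1) gives X = 0.240.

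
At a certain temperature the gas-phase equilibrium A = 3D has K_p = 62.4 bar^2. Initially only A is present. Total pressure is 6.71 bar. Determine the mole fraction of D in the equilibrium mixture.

y_D = 0.725

Take 1 mol A as basis and let X be its fractional conversion, so ξ = X.
Mole table: n_A = 1 − X; n_D = 3X.
Total moles n_T = 1 + 2X.
y_i = n_i/n_T, p_i = y_i·P. K_p = p_D^3 / (p_A).
Equating to 62.4 bar^2 and solving on 0 < X < 1: X = 0.468.
Then n_D = 1.4, n_T = 1.94, so y_D = 0.725.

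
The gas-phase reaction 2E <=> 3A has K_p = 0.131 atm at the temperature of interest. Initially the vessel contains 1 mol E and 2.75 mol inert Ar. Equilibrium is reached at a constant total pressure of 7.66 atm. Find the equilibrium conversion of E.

X = 0.227

Take 1 mol E as basis and let X be its fractional conversion, so ξ = 0.5X.
Mole table: n_E = 1 − X; n_A = 1.5X; n_I = 2.75 (inert).
n_T = Σnᵢ = 3.75 + 0.5X.
Mole fractions y_i = n_i/n_T; K_p = p_A^3 / (p_E^2) with p_i = y_i·P.
This yields a degree-3 equation in X; solving on (0,1), X = 0.227.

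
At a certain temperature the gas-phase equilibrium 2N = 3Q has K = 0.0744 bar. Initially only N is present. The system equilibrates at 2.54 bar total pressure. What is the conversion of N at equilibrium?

Basis: 1 mol N initially; let X = conversion of N. Extent ξ = 0.5X.
Species balance: n_N = 1 − X; n_Q = 1.5X.
Summing: n_T = 1 + 0.5X.
Mole fractions y_i = n_i/n_T; K = p_Q^3 / (p_N^2) with p_i = y_i·P.
Setting this equal to 0.0744 bar and taking the physical root (0 < X < 1) gives X = 0.185.

X = 0.185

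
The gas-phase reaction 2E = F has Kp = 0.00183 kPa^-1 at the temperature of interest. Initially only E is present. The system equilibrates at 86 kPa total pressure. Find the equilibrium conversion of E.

Take 1 mol E as basis and let X be its fractional conversion, so ξ = 0.5X.
Mole table: n_E = 1 − X; n_F = 0.5X.
Total moles n_T = 1 − 0.5X.
With p_i = (n_i/n_T)P, Kp = p_F / (p_E^2).
Setting this equal to 0.00183 kPa^-1 and taking the physical root (0 < X < 1) gives X = 0.217.

X = 0.217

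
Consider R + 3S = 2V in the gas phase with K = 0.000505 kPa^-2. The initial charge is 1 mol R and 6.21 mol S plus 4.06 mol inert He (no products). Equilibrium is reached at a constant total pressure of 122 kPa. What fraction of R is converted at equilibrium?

X = 0.675

Take 1 mol R as basis and let X be its fractional conversion, so ξ = X.
Moles: n_R = 1 − X; n_S = 6.21 − 3X; n_V = 2X; n_I = 4.06 (inert).
n_T = Σnᵢ = 11.3 − 2X.
Mole fractions y_i = n_i/n_T; K = p_V^2 / (p_R p_S^3) with p_i = y_i·P.
This yields a degree-4 equation in X; solving on (0,1), X = 0.675.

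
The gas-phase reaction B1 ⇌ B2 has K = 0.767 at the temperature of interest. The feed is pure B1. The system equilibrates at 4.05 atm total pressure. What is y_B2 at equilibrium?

y_B2 = 0.434

Basis: 1 mol B1 initially; let X = conversion of B1. Extent ξ = X.
At extent ξ: n_B1 = 1 − X; n_B2 = X.
Since Δν = 0, n_T = 1 throughout.
With p_i = (n_i/n_T)P, K = p_B2 / (p_B1).
Setting this equal to 0.767 and taking the physical root (0 < X < 1) gives X = 0.434.
Then n_B2 = 0.434, n_T = 1, so y_B2 = 0.434.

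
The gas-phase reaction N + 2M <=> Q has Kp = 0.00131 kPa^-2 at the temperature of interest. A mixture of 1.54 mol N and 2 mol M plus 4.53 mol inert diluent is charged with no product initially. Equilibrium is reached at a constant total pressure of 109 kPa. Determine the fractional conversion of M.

X = 0.431

Take 2 mol M as basis and let X be its fractional conversion, so ξ = X.
Moles: n_N = 1.54 − X; n_M = 2 − 2X; n_Q = X; n_I = 4.53 (inert).
Total moles n_T = 8.07 − 2X.
y_i = n_i/n_T, p_i = y_i·P. Kp = p_Q / (p_N p_M^2).
Substituting and setting equal to 0.00131 kPa^-2 gives a polynomial in X; the root in (0,1) is X = 0.431.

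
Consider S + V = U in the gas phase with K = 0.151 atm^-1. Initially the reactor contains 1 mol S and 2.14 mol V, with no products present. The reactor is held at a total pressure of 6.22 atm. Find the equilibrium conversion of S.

X = 0.375

Basis: 1 mol S initially; let X = conversion of S. Extent ξ = X.
Species balance: n_S = 1 − X; n_V = 2.14 − X; n_U = X.
Total moles n_T = 3.14 − X.
y_i = n_i/n_T, p_i = y_i·P. K = p_U / (p_S p_V).
Setting this equal to 0.151 atm^-1 and taking the physical root (0 < X < 1) gives X = 0.375.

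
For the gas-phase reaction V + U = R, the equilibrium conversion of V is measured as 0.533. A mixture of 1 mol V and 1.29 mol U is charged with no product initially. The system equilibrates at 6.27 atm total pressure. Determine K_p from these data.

Take 1 mol V as basis and let X be its fractional conversion, so ξ = X.
At extent ξ: n_V = 1 − X; n_U = 1.29 − X; n_R = X.
n_T = Σnᵢ = 2.29 − X.
At X = 0.533: n_V = 0.467, n_U = 0.757, n_R = 0.533, n_T = 1.76.
p_i = (n_i/n_T)·P. K_p = p_R / (p_V p_U) = 0.422 atm^-1.

K_p = 0.422 atm^-1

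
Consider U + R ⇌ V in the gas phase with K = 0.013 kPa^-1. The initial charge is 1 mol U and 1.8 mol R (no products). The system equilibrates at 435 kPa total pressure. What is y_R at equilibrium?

Basis: 1 mol U initially; let X = conversion of U. Extent ξ = X.
At extent ξ: n_U = 1 − X; n_R = 1.8 − X; n_V = X.
Summing: n_T = 2.8 − X.
y_i = n_i/n_T, p_i = y_i·P. K = p_V / (p_U p_R).
This yields a degree-2 equation in X; solving on (0,1), X = 0.744.
Then n_R = 1.06, n_T = 2.06, so y_R = 0.514.

y_R = 0.514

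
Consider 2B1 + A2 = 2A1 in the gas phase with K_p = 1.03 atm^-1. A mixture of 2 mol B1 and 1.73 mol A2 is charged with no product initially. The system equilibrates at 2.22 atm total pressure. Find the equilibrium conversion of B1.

Let X = conversion of B1 (basis 2 mol B1); extent of reaction ξ = X.
Species balance: n_B1 = 2 − 2X; n_A2 = 1.73 − X; n_A1 = 2X.
Summing: n_T = 3.73 − X.
y_i = n_i/n_T, p_i = y_i·P. K_p = p_A1^2 / (p_B1^2 p_A2).
This yields a degree-3 equation in X; solving on (0,1), X = 0.484.

X = 0.484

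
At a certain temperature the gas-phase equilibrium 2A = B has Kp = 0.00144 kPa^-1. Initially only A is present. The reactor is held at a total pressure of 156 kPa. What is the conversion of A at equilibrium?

X = 0.274

Basis: 1 mol A initially; let X = conversion of A. Extent ξ = 0.5X.
At extent ξ: n_A = 1 − X; n_B = 0.5X.
Total moles n_T = 1 − 0.5X.
y_i = n_i/n_T, p_i = y_i·P. Kp = p_B / (p_A^2).
Setting this equal to 0.00144 kPa^-1 and taking the physical root (0 < X < 1) gives X = 0.274.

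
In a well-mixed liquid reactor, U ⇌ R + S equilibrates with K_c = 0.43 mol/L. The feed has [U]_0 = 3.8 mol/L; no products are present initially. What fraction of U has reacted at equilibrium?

Let X = conversion of U; extent ξ = 3.8·X mol/L.
Concentrations: [U] = 3.8 − 3.8X; [R] = 3.8X; [S] = 3.8X.
K_c = [R] [S] / ([U]).
Setting equal to 0.43 and solving for X on (0,1) gives X = 0.285.

X = 0.285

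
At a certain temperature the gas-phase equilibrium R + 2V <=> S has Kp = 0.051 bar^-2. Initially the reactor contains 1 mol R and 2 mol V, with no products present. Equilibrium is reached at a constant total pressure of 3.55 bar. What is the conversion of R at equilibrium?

X = 0.196

Take 1 mol R as basis and let X be its fractional conversion, so ξ = X.
Species balance: n_R = 1 − X; n_V = 2 − 2X; n_S = X.
Summing: n_T = 3 − 2X.
Mole fractions y_i = n_i/n_T; Kp = p_S / (p_R p_V^2) with p_i = y_i·P.
Substituting and setting equal to 0.051 bar^-2 gives a polynomial in X; the root in (0,1) is X = 0.196.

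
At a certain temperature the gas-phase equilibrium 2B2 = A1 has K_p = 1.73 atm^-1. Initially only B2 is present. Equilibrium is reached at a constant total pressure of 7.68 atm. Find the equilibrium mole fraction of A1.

y_A1 = 0.761

Let X = conversion of B2 (basis 1 mol B2); extent of reaction ξ = 0.5X.
Mole table: n_B2 = 1 − X; n_A1 = 0.5X.
Total moles n_T = 1 − 0.5X.
Mole fractions y_i = n_i/n_T; K_p = p_A1 / (p_B2^2) with p_i = y_i·P.
Substituting and setting equal to 1.73 atm^-1 gives a polynomial in X; the root in (0,1) is X = 0.864.
Then n_A1 = 0.432, n_T = 0.568, so y_A1 = 0.761.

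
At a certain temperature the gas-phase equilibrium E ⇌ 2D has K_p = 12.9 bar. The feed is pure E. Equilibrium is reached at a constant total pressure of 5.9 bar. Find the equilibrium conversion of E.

X = 0.594

Let X = conversion of E (basis 1 mol E); extent of reaction ξ = X.
Species balance: n_E = 1 − X; n_D = 2X.
n_T = Σnᵢ = 1 + X.
Mole fractions y_i = n_i/n_T; K_p = p_D^2 / (p_E) with p_i = y_i·P.
Setting this equal to 12.9 bar and taking the physical root (0 < X < 1) gives X = 0.594.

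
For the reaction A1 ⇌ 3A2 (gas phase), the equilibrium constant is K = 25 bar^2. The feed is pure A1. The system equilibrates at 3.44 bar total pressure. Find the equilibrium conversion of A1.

Take 1 mol A1 as basis and let X be its fractional conversion, so ξ = X.
Mole table: n_A1 = 1 − X; n_A2 = 3X.
n_T = Σnᵢ = 1 + 2X.
Mole fractions y_i = n_i/n_T; K = p_A2^3 / (p_A1) with p_i = y_i·P.
Equating to 25 bar^2 and solving on 0 < X < 1: X = 0.538.

X = 0.538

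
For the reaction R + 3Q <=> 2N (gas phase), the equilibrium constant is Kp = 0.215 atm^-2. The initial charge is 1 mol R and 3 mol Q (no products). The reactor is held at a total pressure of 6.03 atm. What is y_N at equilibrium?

Basis: 1 mol R initially; let X = conversion of R. Extent ξ = X.
Mole table: n_R = 1 − X; n_Q = 3 − 3X; n_N = 2X.
Summing: n_T = 4 − 2X.
With p_i = (n_i/n_T)P, Kp = p_N^2 / (p_R p_Q^3).
Setting this equal to 0.215 atm^-2 and taking the physical root (0 < X < 1) gives X = 0.535.
Then n_N = 1.07, n_T = 2.93, so y_N = 0.366.

y_N = 0.366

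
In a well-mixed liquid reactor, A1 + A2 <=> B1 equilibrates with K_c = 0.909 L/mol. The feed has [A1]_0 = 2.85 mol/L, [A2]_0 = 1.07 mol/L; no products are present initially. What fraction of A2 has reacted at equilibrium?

Let X = conversion of A2; extent ξ = 1.07·X mol/L.
Concentrations: [A1] = 2.85 − 1.07X; [A2] = 1.07 − 1.07X; [B1] = 1.07X.
K_c = [B1] / ([A1] [A2]).
Setting equal to 0.909 and solving for X on (0,1) gives X = 0.661.

X = 0.661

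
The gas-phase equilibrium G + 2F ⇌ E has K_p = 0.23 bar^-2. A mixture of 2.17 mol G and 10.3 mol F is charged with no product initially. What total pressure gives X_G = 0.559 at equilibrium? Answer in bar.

P = 2.99 bar

Let X = conversion of G (basis 2.17 mol G); extent of reaction ξ = 2.17X.
Mole table: n_G = 2.17 − 2.17X; n_F = 10.3 − 4.34X; n_E = 2.17X.
Summing: n_T = 12.5 − 4.34X.
K_p = p_E / (p_G p_F^2) with p_i = (n_i/n_T)·P.
At X = 0.559: the mole-fraction product g(X) = Π y_i^ν_i = 2.063. Since K_p = g(X)·P^{-2}, P = (g/K_p)^(1/2) = (2.063/0.23)^(1/2) = 2.99 bar.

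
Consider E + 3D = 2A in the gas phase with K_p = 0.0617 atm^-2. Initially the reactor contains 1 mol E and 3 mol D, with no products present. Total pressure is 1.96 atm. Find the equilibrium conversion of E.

Let X = conversion of E (basis 1 mol E); extent of reaction ξ = X.
Species balance: n_E = 1 − X; n_D = 3 − 3X; n_A = 2X.
Total moles n_T = 4 − 2X.
y_i = n_i/n_T, p_i = y_i·P. K_p = p_A^2 / (p_E p_D^3).
Equating to 0.0617 atm^-2 and solving on 0 < X < 1: X = 0.217.

X = 0.217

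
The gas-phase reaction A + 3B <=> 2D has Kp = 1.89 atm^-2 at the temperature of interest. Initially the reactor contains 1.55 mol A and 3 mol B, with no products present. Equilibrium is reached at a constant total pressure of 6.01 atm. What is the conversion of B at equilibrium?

X = 0.757

Basis: 3 mol B initially; let X = conversion of B. Extent ξ = X.
Mole table: n_A = 1.55 − X; n_B = 3 − 3X; n_D = 2X.
n_T = Σnᵢ = 4.55 − 2X.
Mole fractions y_i = n_i/n_T; Kp = p_D^2 / (p_A p_B^3) with p_i = y_i·P.
This yields a degree-4 equation in X; solving on (0,1), X = 0.757.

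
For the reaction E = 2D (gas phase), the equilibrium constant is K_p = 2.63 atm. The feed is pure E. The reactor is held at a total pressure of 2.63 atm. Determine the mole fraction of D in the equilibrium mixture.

y_D = 0.618

Take 1 mol E as basis and let X be its fractional conversion, so ξ = X.
Moles: n_E = 1 − X; n_D = 2X.
n_T = Σnᵢ = 1 + X.
y_i = n_i/n_T, p_i = y_i·P. K_p = p_D^2 / (p_E).
Substituting and setting equal to 2.63 atm gives a polynomial in X; the root in (0,1) is X = 0.447.
Then n_D = 0.894, n_T = 1.45, so y_D = 0.618.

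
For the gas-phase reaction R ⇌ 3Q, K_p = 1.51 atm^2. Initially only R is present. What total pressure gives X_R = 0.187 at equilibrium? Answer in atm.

Let X = conversion of R (basis 1 mol R); extent of reaction ξ = X.
Species balance: n_R = 1 − X; n_Q = 3X.
Total moles n_T = 1 + 2X.
K_p = p_Q^3 / (p_R) with p_i = (n_i/n_T)·P.
At X = 0.187: the mole-fraction product g(X) = Π y_i^ν_i = 0.115. Since K_p = g(X)·P^{2}, P = (K_p/g)^(1/2) = (1.51/0.115)^(1/2) = 3.62 atm.

P = 3.62 atm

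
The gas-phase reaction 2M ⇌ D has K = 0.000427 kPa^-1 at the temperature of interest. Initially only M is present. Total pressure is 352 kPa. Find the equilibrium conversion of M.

Basis: 1 mol M initially; let X = conversion of M. Extent ξ = 0.5X.
Mole table: n_M = 1 − X; n_D = 0.5X.
Summing: n_T = 1 − 0.5X.
With p_i = (n_i/n_T)P, K = p_D / (p_M^2).
This yields a degree-2 equation in X; solving on (0,1), X = 0.210.

X = 0.210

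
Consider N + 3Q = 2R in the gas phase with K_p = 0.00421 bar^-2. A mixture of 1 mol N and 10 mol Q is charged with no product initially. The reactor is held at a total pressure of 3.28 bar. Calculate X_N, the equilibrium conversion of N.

Take 1 mol N as basis and let X be its fractional conversion, so ξ = X.
Moles: n_N = 1 − X; n_Q = 10 − 3X; n_R = 2X.
Total moles n_T = 11 − 2X.
With p_i = (n_i/n_T)P, K_p = p_R^2 / (p_N p_Q^3).
Setting this equal to 0.00421 bar^-2 and taking the physical root (0 < X < 1) gives X = 0.248.

X = 0.248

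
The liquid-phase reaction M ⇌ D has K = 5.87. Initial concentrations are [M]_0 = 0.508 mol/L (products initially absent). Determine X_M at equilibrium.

X = 0.854

Let X = conversion of M; extent ξ = 0.508·X mol/L.
Concentrations: [M] = 0.508 − 0.508X; [D] = 0.508X.
K = [D] / ([M]).
This equals 5.87 at X = 0.854 (the root in 0 < X < 1).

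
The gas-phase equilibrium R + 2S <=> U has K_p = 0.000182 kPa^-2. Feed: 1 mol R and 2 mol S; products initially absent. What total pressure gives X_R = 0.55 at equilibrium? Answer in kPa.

P = 173 kPa

Let X = conversion of R (basis 1 mol R); extent of reaction ξ = X.
Moles: n_R = 1 − X; n_S = 2 − 2X; n_U = X.
n_T = Σnᵢ = 3 − 2X.
K_p = p_U / (p_R p_S^2) with p_i = (n_i/n_T)·P.
At X = 0.55: the mole-fraction product g(X) = Π y_i^ν_i = 5.447. Since K_p = g(X)·P^{-2}, P = (g/K_p)^(1/2) = (5.447/0.000182)^(1/2) = 173 kPa.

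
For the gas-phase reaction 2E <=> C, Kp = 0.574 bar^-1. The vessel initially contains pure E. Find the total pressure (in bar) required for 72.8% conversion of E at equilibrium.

P = 5.45 bar

Let X = conversion of E (basis 1 mol E); extent of reaction ξ = 0.5X.
Moles: n_E = 1 − X; n_C = 0.5X.
n_T = Σnᵢ = 1 − 0.5X.
Kp = p_C / (p_E^2) with p_i = (n_i/n_T)·P.
At X = 0.728: the mole-fraction product g(X) = Π y_i^ν_i = 3.129. Since Kp = g(X)·P^{-1}, P = (g/Kp)^(1/1) = (3.129/0.574)^(1/1) = 5.45 bar.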